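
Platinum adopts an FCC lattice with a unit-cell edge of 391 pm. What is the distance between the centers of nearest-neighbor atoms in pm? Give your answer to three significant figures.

276 pm

In an FCC structure, atoms touch along the face diagonal, so √2·a = 4r; the nearest-neighbor distance equals 2r = 0.7071·a.
d = 0.7071 × 391 = 276 pm.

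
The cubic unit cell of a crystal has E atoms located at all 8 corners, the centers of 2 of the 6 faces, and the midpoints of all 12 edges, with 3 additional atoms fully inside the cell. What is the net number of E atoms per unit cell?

Corner atoms are shared by 8 cells (1/8 each), face atoms by 2 (1/2 each), edge atoms by 4 (1/4 each), interior atoms are unshared.
Net atoms = 8 × 1/8 + 2 × 1/2 + 12 × 1/4 + 3 = 1 + 1 + 3 + 3 = 8.

8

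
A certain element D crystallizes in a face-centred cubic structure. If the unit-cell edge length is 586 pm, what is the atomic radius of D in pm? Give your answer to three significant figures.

207 pm

In an FCC lattice, atoms touch along the face diagonal, so √2·a = 4r.
r = √2·a/4 = 1.4142 × 586 / 4 = 207 pm.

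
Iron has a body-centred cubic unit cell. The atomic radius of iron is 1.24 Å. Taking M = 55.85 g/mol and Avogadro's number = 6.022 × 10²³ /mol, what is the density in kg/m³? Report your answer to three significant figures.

In a BCC lattice, atoms touch along the body diagonal, so √3·a = 4r, giving a = 2.864 Å = 2.864 × 10^-8 cm.
With Z = 2, ρ = Z·M/(N_A·a³) = 2 × 55.85 / (6.022 × 10²³ × 2.348 × 10^-23) = 7.899 g/cm³ = 7900 kg/m³.

7900 kg/m³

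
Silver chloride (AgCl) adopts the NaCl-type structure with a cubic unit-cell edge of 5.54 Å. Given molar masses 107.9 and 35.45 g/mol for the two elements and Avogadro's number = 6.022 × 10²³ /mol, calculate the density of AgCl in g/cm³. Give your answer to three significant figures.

5.60 g/cm³

The NaCl-type structure contains Z = 4 formula units per cell; M(AgCl) = 107.9 + 35.45 = 143.35 g/mol.
a³ = (5.540 × 10^-8 cm)³ = 1.700 × 10^-22 cm³.
ρ = 4 × 143.35 / (6.022 × 10²³ × 1.700 × 10^-22) = 5.600 g/cm³.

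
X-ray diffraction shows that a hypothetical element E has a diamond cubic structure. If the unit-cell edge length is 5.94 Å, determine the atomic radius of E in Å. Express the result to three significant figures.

In a diamond cubic lattice, nearest neighbors lie along the body diagonal with √3·a = 8r.
r = √3·a/8 = 1.7321 × 5.94 / 8 = 1.29 Å.

1.29 Å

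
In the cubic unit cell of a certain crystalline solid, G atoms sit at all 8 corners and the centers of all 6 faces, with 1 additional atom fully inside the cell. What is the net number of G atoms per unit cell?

Corner atoms are shared by 8 cells (1/8 each), face atoms by 2 (1/2 each), interior atoms are unshared.
Net atoms = 8 × 1/8 + 6 × 1/2 + 1 = 1 + 3 + 1 = 5.

5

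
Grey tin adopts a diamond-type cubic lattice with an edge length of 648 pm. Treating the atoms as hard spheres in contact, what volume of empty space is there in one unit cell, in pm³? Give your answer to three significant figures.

In a diamond cubic lattice nearest neighbors lie along the body diagonal with √3·a = 8r, so r = 0.2165a = 140.3 pm.
V_cell = a³ = 2.721 × 10^8 pm³; V_atoms = 8 × (4/3)πr³ = 9.254 × 10^7 pm³.
Empty space = 2.721 × 10^8 − 9.254 × 10^7 = 1.80 × 10^8 pm³.

1.80 × 10^8 pm³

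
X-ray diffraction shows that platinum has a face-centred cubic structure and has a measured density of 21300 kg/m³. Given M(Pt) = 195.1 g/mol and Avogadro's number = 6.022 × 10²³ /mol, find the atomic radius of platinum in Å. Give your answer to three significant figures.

1.39 Å

For an FCC cell (Z = 4), a³ = Z·M/(N_A·ρ) = 4 × 195.1 / (6.022 × 10²³ × 21.30) = 6.084 × 10^-23 cm³, so a = 3.933 × 10^-8 cm = 3.933 Å.
Atoms touch along the face diagonal, so √2·a = 4r, so r = 0.3536 × a = 1.39 Å.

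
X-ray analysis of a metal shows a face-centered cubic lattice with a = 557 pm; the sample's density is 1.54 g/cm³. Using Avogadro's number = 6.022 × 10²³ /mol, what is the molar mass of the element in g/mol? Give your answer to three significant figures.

An FCC cell has Z = 4 atoms; a = 5.570 × 10^-8 cm.
M = ρ·N_A·a³/Z = 1.54 × 6.022 × 10²³ × 1.728 × 10^-22 / 4 = 40.1 g/mol.

40.1 g/mol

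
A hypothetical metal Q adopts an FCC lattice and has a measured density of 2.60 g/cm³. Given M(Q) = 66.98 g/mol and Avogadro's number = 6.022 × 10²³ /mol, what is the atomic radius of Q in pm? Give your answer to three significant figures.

196 pm

For an FCC cell (Z = 4), a³ = Z·M/(N_A·ρ) = 4 × 66.98 / (6.022 × 10²³ × 2.600) = 1.711 × 10^-22 cm³, so a = 5.552 × 10^-8 cm = 555.2 pm.
Atoms touch along the face diagonal, so √2·a = 4r, so r = 0.3536 × a = 196 pm.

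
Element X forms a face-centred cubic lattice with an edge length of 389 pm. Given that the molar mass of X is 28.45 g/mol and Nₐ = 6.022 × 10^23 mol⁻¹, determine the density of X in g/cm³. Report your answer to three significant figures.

An FCC unit cell contains Z = 4 atoms.
Cell volume: a³ = (389 pm)³ = (3.890 × 10^-8 cm)³ = 5.886 × 10^-23 cm³.
ρ = Z·M/(N_A·a³) = 4 × 28.45 / (6.022 × 10²³ × 5.886 × 10^-23) = 3.210 g/cm³.

3.21 g/cm³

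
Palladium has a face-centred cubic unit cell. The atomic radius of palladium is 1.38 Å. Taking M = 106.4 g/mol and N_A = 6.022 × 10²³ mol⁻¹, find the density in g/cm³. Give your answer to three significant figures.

In an FCC lattice, atoms touch along the face diagonal, so √2·a = 4r, giving a = 3.903 Å = 3.903 × 10^-8 cm.
With Z = 4, ρ = Z·M/(N_A·a³) = 4 × 106.4 / (6.022 × 10²³ × 5.947 × 10^-23) = 11.88 g/cm³.

11.9 g/cm³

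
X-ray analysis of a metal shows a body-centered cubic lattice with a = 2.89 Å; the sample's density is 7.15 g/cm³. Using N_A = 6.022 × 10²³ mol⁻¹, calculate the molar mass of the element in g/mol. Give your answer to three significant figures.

A BCC cell has Z = 2 atoms; a = 2.890 × 10^-8 cm.
M = ρ·N_A·a³/Z = 7.15 × 6.022 × 10²³ × 2.414 × 10^-23 / 2 = 52.0 g/mol.

52.0 g/mol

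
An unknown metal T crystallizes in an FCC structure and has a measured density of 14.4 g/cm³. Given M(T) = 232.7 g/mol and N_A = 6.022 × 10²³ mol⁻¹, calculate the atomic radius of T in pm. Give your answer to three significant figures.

168 pm

For an FCC cell (Z = 4), a³ = Z·M/(N_A·ρ) = 4 × 232.7 / (6.022 × 10²³ × 14.40) = 1.073 × 10^-22 cm³, so a = 4.752 × 10^-8 cm = 475.2 pm.
Atoms touch along the face diagonal, so √2·a = 4r, so r = 0.3536 × a = 168 pm.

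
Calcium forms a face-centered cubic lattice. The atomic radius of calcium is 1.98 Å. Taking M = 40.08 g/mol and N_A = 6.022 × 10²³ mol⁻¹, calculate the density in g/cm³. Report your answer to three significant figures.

In an FCC lattice, atoms touch along the face diagonal, so √2·a = 4r, giving a = 5.600 Å = 5.600 × 10^-8 cm.
With Z = 4, ρ = Z·M/(N_A·a³) = 4 × 40.08 / (6.022 × 10²³ × 1.756 × 10^-22) = 1.516 g/cm³.

1.52 g/cm³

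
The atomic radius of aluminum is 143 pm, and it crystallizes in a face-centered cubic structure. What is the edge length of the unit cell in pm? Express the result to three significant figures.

404 pm

In an FCC lattice, atoms touch along the face diagonal, so √2·a = 4r.
a = 4r/√2 = 4 × 143 / 1.4142 = 404 pm.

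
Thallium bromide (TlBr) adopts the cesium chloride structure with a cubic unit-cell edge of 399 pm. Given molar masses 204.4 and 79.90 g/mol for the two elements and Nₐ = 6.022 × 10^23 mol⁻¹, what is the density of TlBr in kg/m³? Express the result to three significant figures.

The cesium chloride structure contains Z = 1 formula unit per cell; M(TlBr) = 204.4 + 79.90 = 284.3 g/mol.
a³ = (3.990 × 10^-8 cm)³ = 6.352 × 10^-23 cm³.
ρ = 1 × 284.3 / (6.022 × 10²³ × 6.352 × 10^-23) = 7.432 g/cm³ = 7430 kg/m³.

7430 kg/m³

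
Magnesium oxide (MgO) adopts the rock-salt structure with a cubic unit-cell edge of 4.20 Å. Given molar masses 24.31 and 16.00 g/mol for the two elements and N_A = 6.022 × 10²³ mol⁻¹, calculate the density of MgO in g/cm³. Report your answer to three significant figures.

3.61 g/cm³

The rock-salt structure contains Z = 4 formula units per cell; M(MgO) = 24.31 + 16.00 = 40.31 g/mol.
a³ = (4.200 × 10^-8 cm)³ = 7.409 × 10^-23 cm³.
ρ = 4 × 40.31 / (6.022 × 10²³ × 7.409 × 10^-23) = 3.614 g/cm³.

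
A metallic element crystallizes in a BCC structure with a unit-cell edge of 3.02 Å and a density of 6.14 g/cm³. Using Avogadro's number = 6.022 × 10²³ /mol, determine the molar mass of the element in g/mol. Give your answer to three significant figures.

A BCC cell has Z = 2 atoms; a = 3.020 × 10^-8 cm.
M = ρ·N_A·a³/Z = 6.14 × 6.022 × 10²³ × 2.754 × 10^-23 / 2 = 50.9 g/mol.

50.9 g/mol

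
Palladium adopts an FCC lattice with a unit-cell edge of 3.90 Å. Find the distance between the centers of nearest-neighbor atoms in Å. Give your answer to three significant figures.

2.76 Å

In an FCC structure, atoms touch along the face diagonal, so √2·a = 4r; the nearest-neighbor distance equals 2r = 0.7071·a.
d = 0.7071 × 3.90 = 2.76 Å.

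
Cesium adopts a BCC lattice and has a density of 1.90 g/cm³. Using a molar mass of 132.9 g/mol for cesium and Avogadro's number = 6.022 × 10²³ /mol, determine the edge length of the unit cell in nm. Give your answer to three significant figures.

0.615 nm

With Z = 2 atoms per BCC cell, a³ = Z·M/(N_A·ρ) = 2 × 132.9 / (6.022 × 10²³ × 1.900 g/cm³) = 2.323 × 10^-22 cm³.
a = (2.323 × 10^-22)^(1/3) = 6.147 × 10^-8 cm = 0.615 nm.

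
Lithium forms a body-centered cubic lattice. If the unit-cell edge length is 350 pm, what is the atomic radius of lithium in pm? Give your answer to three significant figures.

In a BCC lattice, atoms touch along the body diagonal, so √3·a = 4r.
r = √3·a/4 = 1.7321 × 350 / 4 = 152 pm.

152 pm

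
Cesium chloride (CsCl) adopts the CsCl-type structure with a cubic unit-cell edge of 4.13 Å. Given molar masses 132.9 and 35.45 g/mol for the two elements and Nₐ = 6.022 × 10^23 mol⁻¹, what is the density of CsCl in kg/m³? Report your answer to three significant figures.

The CsCl-type structure contains Z = 1 formula unit per cell; M(CsCl) = 132.9 + 35.45 = 168.35 g/mol.
a³ = (4.130 × 10^-8 cm)³ = 7.044 × 10^-23 cm³.
ρ = 1 × 168.35 / (6.022 × 10²³ × 7.044 × 10^-23) = 3.968 g/cm³ = 3970 kg/m³.

3970 kg/m³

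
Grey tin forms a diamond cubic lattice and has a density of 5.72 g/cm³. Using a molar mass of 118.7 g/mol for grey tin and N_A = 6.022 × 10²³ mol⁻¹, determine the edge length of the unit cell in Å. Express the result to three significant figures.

With Z = 8 atoms per diamond cubic cell, a³ = Z·M/(N_A·ρ) = 8 × 118.7 / (6.022 × 10²³ × 5.720 g/cm³) = 2.757 × 10^-22 cm³.
a = (2.757 × 10^-22)^(1/3) = 6.508 × 10^-8 cm = 6.51 Å.

6.51 Å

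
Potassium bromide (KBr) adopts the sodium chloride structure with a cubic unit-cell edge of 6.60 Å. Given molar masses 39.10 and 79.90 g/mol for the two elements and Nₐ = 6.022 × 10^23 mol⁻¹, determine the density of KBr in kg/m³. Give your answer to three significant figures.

The sodium chloride structure contains Z = 4 formula units per cell; M(KBr) = 39.10 + 79.90 = 119.0 g/mol.
a³ = (6.600 × 10^-8 cm)³ = 2.875 × 10^-22 cm³.
ρ = 4 × 119.0 / (6.022 × 10²³ × 2.875 × 10^-22) = 2.749 g/cm³ = 2750 kg/m³.

2750 kg/m³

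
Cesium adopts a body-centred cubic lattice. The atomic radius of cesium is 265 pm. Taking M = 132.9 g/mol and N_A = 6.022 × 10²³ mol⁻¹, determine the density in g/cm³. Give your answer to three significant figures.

1.93 g/cm³

In a BCC lattice, atoms touch along the body diagonal, so √3·a = 4r, giving a = 612.0 pm = 6.120 × 10^-8 cm.
With Z = 2, ρ = Z·M/(N_A·a³) = 2 × 132.9 / (6.022 × 10²³ × 2.292 × 10^-22) = 1.926 g/cm³.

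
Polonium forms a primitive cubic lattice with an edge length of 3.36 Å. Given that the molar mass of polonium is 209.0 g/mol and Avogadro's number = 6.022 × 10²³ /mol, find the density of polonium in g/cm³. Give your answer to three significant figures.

A simple cubic unit cell contains Z = 1 atom.
Cell volume: a³ = (3.36 Å)³ = (3.360 × 10^-8 cm)³ = 3.793 × 10^-23 cm³.
ρ = Z·M/(N_A·a³) = 1 × 209.0 / (6.022 × 10²³ × 3.793 × 10^-23) = 9.149 g/cm³.

9.15 g/cm³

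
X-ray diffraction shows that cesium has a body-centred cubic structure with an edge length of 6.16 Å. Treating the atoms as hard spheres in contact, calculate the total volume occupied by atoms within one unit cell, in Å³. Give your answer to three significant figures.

In a BCC lattice atoms touch along the body diagonal, so √3·a = 4r, so r = 0.4330a = 2.667 Å.
V_atoms = Z × (4/3)πr³ = 2 × (4/3)π × (2.667)³ = 159 Å³.

159 Å³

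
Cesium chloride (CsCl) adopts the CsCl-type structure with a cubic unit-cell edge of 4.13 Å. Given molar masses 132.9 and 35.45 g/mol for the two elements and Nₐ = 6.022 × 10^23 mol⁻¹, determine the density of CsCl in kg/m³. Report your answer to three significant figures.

The CsCl-type structure contains Z = 1 formula unit per cell; M(CsCl) = 132.9 + 35.45 = 168.35 g/mol.
a³ = (4.130 × 10^-8 cm)³ = 7.044 × 10^-23 cm³.
ρ = 1 × 168.35 / (6.022 × 10²³ × 7.044 × 10^-23) = 3.968 g/cm³ = 3970 kg/m³.

3970 kg/m³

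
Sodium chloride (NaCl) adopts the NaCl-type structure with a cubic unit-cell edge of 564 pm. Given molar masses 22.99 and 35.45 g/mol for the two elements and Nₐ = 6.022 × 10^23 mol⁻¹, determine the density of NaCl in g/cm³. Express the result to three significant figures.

2.16 g/cm³

The NaCl-type structure contains Z = 4 formula units per cell; M(NaCl) = 22.99 + 35.45 = 58.44 g/mol.
a³ = (5.640 × 10^-8 cm)³ = 1.794 × 10^-22 cm³.
ρ = 4 × 58.44 / (6.022 × 10²³ × 1.794 × 10^-22) = 2.164 g/cm³.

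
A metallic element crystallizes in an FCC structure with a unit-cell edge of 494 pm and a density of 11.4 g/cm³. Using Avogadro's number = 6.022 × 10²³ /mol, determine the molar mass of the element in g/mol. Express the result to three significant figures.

An FCC cell has Z = 4 atoms; a = 4.940 × 10^-8 cm.
M = ρ·N_A·a³/Z = 11.4 × 6.022 × 10²³ × 1.206 × 10^-22 / 4 = 207 g/mol.

207 g/mol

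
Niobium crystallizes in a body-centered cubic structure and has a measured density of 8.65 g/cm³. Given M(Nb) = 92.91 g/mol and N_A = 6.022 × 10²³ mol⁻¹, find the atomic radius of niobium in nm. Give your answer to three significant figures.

For a BCC cell (Z = 2), a³ = Z·M/(N_A·ρ) = 2 × 92.91 / (6.022 × 10²³ × 8.650) = 3.567 × 10^-23 cm³, so a = 3.292 × 10^-8 cm = 0.3292 nm.
Atoms touch along the body diagonal, so √3·a = 4r, so r = 0.4330 × a = 0.143 nm.

0.143 nm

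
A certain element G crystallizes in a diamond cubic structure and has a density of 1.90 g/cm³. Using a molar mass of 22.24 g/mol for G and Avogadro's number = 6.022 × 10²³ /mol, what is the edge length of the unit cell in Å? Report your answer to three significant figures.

5.38 Å

With Z = 8 atoms per diamond cubic cell, a³ = Z·M/(N_A·ρ) = 8 × 22.24 / (6.022 × 10²³ × 1.900 g/cm³) = 1.555 × 10^-22 cm³.
a = (1.555 × 10^-22)^(1/3) = 5.377 × 10^-8 cm = 5.38 Å.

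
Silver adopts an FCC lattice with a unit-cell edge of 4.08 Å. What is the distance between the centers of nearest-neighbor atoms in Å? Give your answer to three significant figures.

In an FCC structure, atoms touch along the face diagonal, so √2·a = 4r; the nearest-neighbor distance equals 2r = 0.7071·a.
d = 0.7071 × 4.08 = 2.88 Å.

2.88 Å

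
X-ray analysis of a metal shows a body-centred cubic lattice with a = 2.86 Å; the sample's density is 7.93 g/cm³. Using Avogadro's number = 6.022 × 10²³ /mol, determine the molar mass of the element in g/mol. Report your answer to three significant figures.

55.9 g/mol

A BCC cell has Z = 2 atoms; a = 2.860 × 10^-8 cm.
M = ρ·N_A·a³/Z = 7.93 × 6.022 × 10²³ × 2.339 × 10^-23 / 2 = 55.9 g/mol.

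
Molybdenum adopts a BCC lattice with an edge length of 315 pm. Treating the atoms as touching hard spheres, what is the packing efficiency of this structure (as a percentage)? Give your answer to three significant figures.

In a BCC lattice atoms touch along the body diagonal, so √3·a = 4r, so r = 0.4330a = 136.4 pm.
Packing fraction = Z·(4/3)πr³ / a³ = 2 × (4/3)π × (136.4)³ / (315)³ = 0.6802 = 68.0%.

68.0%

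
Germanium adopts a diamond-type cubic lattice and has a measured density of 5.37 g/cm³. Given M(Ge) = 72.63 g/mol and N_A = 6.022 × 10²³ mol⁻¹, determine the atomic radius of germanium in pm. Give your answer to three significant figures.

122 pm

For a diamond cubic cell (Z = 8), a³ = Z·M/(N_A·ρ) = 8 × 72.63 / (6.022 × 10²³ × 5.370) = 1.797 × 10^-22 cm³, so a = 5.643 × 10^-8 cm = 564.3 pm.
Nearest neighbors lie along the body diagonal with √3·a = 8r, so r = 0.2165 × a = 122 pm.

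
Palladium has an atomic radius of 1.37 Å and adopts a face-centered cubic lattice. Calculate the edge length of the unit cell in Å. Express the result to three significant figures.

3.87 Å

In an FCC lattice, atoms touch along the face diagonal, so √2·a = 4r.
a = 4r/√2 = 4 × 1.37 / 1.4142 = 3.87 Å.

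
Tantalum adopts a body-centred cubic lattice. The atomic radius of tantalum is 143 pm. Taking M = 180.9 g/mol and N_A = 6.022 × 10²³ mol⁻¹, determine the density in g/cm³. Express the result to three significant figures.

In a BCC lattice, atoms touch along the body diagonal, so √3·a = 4r, giving a = 330.2 pm = 3.302 × 10^-8 cm.
With Z = 2, ρ = Z·M/(N_A·a³) = 2 × 180.9 / (6.022 × 10²³ × 3.602 × 10^-23) = 16.68 g/cm³.

16.7 g/cm³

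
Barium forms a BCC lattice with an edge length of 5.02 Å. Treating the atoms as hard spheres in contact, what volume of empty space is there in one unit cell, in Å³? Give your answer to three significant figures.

In a BCC lattice atoms touch along the body diagonal, so √3·a = 4r, so r = 0.4330a = 2.174 Å.
V_cell = a³ = 126.5 Å³; V_atoms = 2 × (4/3)πr³ = 86.05 Å³.
Empty space = 126.5 − 86.05 = 40.5 Å³.

40.5 Å³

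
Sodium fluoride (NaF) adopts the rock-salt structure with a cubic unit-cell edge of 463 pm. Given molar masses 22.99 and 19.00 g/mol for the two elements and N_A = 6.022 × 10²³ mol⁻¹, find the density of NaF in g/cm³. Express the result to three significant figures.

The rock-salt structure contains Z = 4 formula units per cell; M(NaF) = 22.99 + 19.00 = 41.99 g/mol.
a³ = (4.630 × 10^-8 cm)³ = 9.925 × 10^-23 cm³.
ρ = 4 × 41.99 / (6.022 × 10²³ × 9.925 × 10^-23) = 2.810 g/cm³.

2.81 g/cm³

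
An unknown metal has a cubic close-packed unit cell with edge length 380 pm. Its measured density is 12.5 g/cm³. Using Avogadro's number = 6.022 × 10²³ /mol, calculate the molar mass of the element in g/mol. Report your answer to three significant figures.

103 g/mol

An FCC cell has Z = 4 atoms; a = 3.800 × 10^-8 cm.
M = ρ·N_A·a³/Z = 12.5 × 6.022 × 10²³ × 5.487 × 10^-23 / 4 = 103 g/mol.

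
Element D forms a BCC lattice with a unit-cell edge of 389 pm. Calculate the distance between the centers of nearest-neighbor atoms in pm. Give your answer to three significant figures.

337 pm

In a BCC structure, atoms touch along the body diagonal, so √3·a = 4r; the nearest-neighbor distance equals 2r = 0.8660·a.
d = 0.8660 × 389 = 337 pm.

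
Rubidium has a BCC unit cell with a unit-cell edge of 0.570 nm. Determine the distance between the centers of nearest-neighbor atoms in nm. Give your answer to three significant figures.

0.494 nm

In a BCC structure, atoms touch along the body diagonal, so √3·a = 4r; the nearest-neighbor distance equals 2r = 0.8660·a.
d = 0.8660 × 0.570 = 0.494 nm.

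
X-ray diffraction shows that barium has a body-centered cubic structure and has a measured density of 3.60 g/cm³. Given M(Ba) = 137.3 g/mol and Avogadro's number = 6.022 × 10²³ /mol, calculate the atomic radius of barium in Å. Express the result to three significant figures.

2.17 Å

For a BCC cell (Z = 2), a³ = Z·M/(N_A·ρ) = 2 × 137.3 / (6.022 × 10²³ × 3.600) = 1.267 × 10^-22 cm³, so a = 5.022 × 10^-8 cm = 5.022 Å.
Atoms touch along the body diagonal, so √3·a = 4r, so r = 0.4330 × a = 2.17 Å.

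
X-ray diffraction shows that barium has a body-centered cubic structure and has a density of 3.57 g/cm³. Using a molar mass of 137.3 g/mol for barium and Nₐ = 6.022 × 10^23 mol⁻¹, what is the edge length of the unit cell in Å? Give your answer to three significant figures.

With Z = 2 atoms per BCC cell, a³ = Z·M/(N_A·ρ) = 2 × 137.3 / (6.022 × 10²³ × 3.570 g/cm³) = 1.277 × 10^-22 cm³.
a = (1.277 × 10^-22)^(1/3) = 5.036 × 10^-8 cm = 5.04 Å.

5.04 Å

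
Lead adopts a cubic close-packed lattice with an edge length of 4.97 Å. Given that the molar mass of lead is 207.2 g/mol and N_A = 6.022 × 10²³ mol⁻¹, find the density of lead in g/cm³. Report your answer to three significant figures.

An FCC unit cell contains Z = 4 atoms.
Cell volume: a³ = (4.97 Å)³ = (4.970 × 10^-8 cm)³ = 1.228 × 10^-22 cm³.
ρ = Z·M/(N_A·a³) = 4 × 207.2 / (6.022 × 10²³ × 1.228 × 10^-22) = 11.21 g/cm³.

11.2 g/cm³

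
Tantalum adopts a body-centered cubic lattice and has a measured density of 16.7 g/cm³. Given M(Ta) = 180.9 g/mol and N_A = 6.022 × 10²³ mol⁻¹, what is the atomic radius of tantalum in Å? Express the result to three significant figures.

For a BCC cell (Z = 2), a³ = Z·M/(N_A·ρ) = 2 × 180.9 / (6.022 × 10²³ × 16.70) = 3.598 × 10^-23 cm³, so a = 3.301 × 10^-8 cm = 3.301 Å.
Atoms touch along the body diagonal, so √3·a = 4r, so r = 0.4330 × a = 1.43 Å.

1.43 Å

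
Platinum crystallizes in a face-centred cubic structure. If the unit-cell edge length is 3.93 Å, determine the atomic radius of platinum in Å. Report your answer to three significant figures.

1.39 Å

In an FCC lattice, atoms touch along the face diagonal, so √2·a = 4r.
r = √2·a/4 = 1.4142 × 3.93 / 4 = 1.39 Å.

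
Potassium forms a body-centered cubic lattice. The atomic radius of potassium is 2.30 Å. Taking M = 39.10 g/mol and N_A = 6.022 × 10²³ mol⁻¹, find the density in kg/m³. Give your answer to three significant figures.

In a BCC lattice, atoms touch along the body diagonal, so √3·a = 4r, giving a = 5.312 Å = 5.312 × 10^-8 cm.
With Z = 2, ρ = Z·M/(N_A·a³) = 2 × 39.10 / (6.022 × 10²³ × 1.499 × 10^-22) = 0.8665 g/cm³ = 867 kg/m³.

867 kg/m³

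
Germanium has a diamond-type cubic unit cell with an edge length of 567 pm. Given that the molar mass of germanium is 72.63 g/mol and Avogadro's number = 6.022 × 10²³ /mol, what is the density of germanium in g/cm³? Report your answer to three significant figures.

5.29 g/cm³

A diamond cubic unit cell contains Z = 8 atoms.
Cell volume: a³ = (567 pm)³ = (5.670 × 10^-8 cm)³ = 1.823 × 10^-22 cm³.
ρ = Z·M/(N_A·a³) = 8 × 72.63 / (6.022 × 10²³ × 1.823 × 10^-22) = 5.293 g/cm³.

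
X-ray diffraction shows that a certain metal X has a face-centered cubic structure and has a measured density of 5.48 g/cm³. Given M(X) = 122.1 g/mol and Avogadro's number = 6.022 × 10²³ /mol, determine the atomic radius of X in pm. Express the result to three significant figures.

187 pm

For an FCC cell (Z = 4), a³ = Z·M/(N_A·ρ) = 4 × 122.1 / (6.022 × 10²³ × 5.480) = 1.480 × 10^-22 cm³, so a = 5.290 × 10^-8 cm = 529.0 pm.
Atoms touch along the face diagonal, so √2·a = 4r, so r = 0.3536 × a = 187 pm.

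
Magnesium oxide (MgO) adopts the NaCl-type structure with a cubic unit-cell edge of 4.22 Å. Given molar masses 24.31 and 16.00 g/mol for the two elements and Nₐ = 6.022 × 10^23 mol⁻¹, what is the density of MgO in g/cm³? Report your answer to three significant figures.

3.56 g/cm³

The NaCl-type structure contains Z = 4 formula units per cell; M(MgO) = 24.31 + 16.00 = 40.31 g/mol.
a³ = (4.220 × 10^-8 cm)³ = 7.515 × 10^-23 cm³.
ρ = 4 × 40.31 / (6.022 × 10²³ × 7.515 × 10^-23) = 3.563 g/cm³.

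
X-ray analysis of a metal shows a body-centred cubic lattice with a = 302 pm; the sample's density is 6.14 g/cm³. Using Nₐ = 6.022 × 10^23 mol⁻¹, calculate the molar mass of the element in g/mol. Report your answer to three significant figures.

50.9 g/mol

A BCC cell has Z = 2 atoms; a = 3.020 × 10^-8 cm.
M = ρ·N_A·a³/Z = 6.14 × 6.022 × 10²³ × 2.754 × 10^-23 / 2 = 50.9 g/mol.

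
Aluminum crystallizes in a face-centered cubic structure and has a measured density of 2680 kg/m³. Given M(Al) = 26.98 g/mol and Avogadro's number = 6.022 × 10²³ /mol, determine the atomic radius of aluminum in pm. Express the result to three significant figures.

144 pm

For an FCC cell (Z = 4), a³ = Z·M/(N_A·ρ) = 4 × 26.98 / (6.022 × 10²³ × 2.680) = 6.687 × 10^-23 cm³, so a = 4.059 × 10^-8 cm = 405.9 pm.
Atoms touch along the face diagonal, so √2·a = 4r, so r = 0.3536 × a = 144 pm.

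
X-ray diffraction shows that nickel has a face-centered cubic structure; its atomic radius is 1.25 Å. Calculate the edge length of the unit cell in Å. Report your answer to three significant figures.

3.54 Å

In an FCC lattice, atoms touch along the face diagonal, so √2·a = 4r.
a = 4r/√2 = 4 × 1.25 / 1.4142 = 3.54 Å.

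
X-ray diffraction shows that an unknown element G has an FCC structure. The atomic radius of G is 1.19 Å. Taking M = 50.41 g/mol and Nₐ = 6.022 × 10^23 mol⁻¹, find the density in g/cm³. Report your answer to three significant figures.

In an FCC lattice, atoms touch along the face diagonal, so √2·a = 4r, giving a = 3.366 Å = 3.366 × 10^-8 cm.
With Z = 4, ρ = Z·M/(N_A·a³) = 4 × 50.41 / (6.022 × 10²³ × 3.813 × 10^-23) = 8.781 g/cm³.

8.78 g/cm³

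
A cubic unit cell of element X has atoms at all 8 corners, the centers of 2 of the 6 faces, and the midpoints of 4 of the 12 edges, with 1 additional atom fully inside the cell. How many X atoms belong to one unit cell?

4

Corner atoms are shared by 8 cells (1/8 each), face atoms by 2 (1/2 each), edge atoms by 4 (1/4 each), interior atoms are unshared.
Net atoms = 8 × 1/8 + 2 × 1/2 + 4 × 1/4 + 1 = 1 + 1 + 1 + 1 = 4.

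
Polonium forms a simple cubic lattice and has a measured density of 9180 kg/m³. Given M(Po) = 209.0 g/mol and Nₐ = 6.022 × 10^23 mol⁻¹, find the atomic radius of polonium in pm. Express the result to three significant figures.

For a simple cubic cell (Z = 1), a³ = Z·M/(N_A·ρ) = 1 × 209.0 / (6.022 × 10²³ × 9.180) = 3.781 × 10^-23 cm³, so a = 3.356 × 10^-8 cm = 335.6 pm.
Atoms touch along the cell edge, so a = 2r, so r = 0.5000 × a = 168 pm.

168 pm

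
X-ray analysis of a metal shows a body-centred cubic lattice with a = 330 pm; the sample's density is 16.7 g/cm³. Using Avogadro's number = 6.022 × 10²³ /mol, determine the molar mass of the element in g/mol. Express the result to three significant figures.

181 g/mol

A BCC cell has Z = 2 atoms; a = 3.300 × 10^-8 cm.
M = ρ·N_A·a³/Z = 16.7 × 6.022 × 10²³ × 3.594 × 10^-23 / 2 = 181 g/mol.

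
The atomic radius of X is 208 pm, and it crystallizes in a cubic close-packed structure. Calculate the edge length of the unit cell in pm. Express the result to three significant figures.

588 pm

In an FCC lattice, atoms touch along the face diagonal, so √2·a = 4r.
a = 4r/√2 = 4 × 208 / 1.4142 = 588 pm.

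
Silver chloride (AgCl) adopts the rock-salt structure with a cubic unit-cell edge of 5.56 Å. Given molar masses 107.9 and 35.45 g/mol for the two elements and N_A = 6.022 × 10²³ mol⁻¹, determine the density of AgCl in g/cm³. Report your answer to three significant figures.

5.54 g/cm³

The rock-salt structure contains Z = 4 formula units per cell; M(AgCl) = 107.9 + 35.45 = 143.35 g/mol.
a³ = (5.560 × 10^-8 cm)³ = 1.719 × 10^-22 cm³.
ρ = 4 × 143.35 / (6.022 × 10²³ × 1.719 × 10^-22) = 5.540 g/cm³.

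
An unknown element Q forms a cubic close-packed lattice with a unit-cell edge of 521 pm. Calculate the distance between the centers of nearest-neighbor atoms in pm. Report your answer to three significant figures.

In an FCC structure, atoms touch along the face diagonal, so √2·a = 4r; the nearest-neighbor distance equals 2r = 0.7071·a.
d = 0.7071 × 521 = 368 pm.

368 pm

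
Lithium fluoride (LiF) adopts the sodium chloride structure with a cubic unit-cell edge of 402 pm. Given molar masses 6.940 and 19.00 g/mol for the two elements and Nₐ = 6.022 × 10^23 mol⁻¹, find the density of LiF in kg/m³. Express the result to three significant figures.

2650 kg/m³

The sodium chloride structure contains Z = 4 formula units per cell; M(LiF) = 6.940 + 19.00 = 25.94 g/mol.
a³ = (4.020 × 10^-8 cm)³ = 6.496 × 10^-23 cm³.
ρ = 4 × 25.94 / (6.022 × 10²³ × 6.496 × 10^-23) = 2.652 g/cm³ = 2650 kg/m³.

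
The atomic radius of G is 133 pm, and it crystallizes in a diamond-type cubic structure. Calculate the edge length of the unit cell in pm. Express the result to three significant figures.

614 pm

In a diamond cubic lattice, nearest neighbors lie along the body diagonal with √3·a = 8r.
a = 8r/√3 = 8 × 133 / 1.7321 = 614 pm.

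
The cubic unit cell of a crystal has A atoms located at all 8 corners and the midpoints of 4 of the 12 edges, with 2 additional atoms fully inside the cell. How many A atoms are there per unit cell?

4

Corner atoms are shared by 8 cells (1/8 each), edge atoms by 4 (1/4 each), interior atoms are unshared.
Net atoms = 8 × 1/8 + 4 × 1/4 + 2 = 1 + 1 + 2 = 4.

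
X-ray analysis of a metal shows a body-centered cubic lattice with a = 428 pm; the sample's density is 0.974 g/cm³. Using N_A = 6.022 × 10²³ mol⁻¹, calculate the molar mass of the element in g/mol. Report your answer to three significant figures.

A BCC cell has Z = 2 atoms; a = 4.280 × 10^-8 cm.
M = ρ·N_A·a³/Z = 0.974 × 6.022 × 10²³ × 7.840 × 10^-23 / 2 = 23.0 g/mol.

23.0 g/mol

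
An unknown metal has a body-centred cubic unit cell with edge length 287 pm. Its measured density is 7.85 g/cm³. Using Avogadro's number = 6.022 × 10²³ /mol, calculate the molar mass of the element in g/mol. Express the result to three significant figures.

A BCC cell has Z = 2 atoms; a = 2.870 × 10^-8 cm.
M = ρ·N_A·a³/Z = 7.85 × 6.022 × 10²³ × 2.364 × 10^-23 / 2 = 55.9 g/mol.

55.9 g/mol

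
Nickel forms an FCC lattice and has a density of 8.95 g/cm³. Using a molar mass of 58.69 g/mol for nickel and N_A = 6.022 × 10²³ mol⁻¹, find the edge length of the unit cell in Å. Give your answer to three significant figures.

With Z = 4 atoms per FCC cell, a³ = Z·M/(N_A·ρ) = 4 × 58.69 / (6.022 × 10²³ × 8.950 g/cm³) = 4.356 × 10^-23 cm³.
a = (4.356 × 10^-23)^(1/3) = 3.518 × 10^-8 cm = 3.52 Å.

3.52 Å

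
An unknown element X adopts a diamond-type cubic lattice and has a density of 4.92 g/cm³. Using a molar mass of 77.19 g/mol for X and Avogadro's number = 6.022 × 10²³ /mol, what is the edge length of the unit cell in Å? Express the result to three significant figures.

5.93 Å

With Z = 8 atoms per diamond cubic cell, a³ = Z·M/(N_A·ρ) = 8 × 77.19 / (6.022 × 10²³ × 4.920 g/cm³) = 2.084 × 10^-22 cm³.
a = (2.084 × 10^-22)^(1/3) = 5.929 × 10^-8 cm = 5.93 Å.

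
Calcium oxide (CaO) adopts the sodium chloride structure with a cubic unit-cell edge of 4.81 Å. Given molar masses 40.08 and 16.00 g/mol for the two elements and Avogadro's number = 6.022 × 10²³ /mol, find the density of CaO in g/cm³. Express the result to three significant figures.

The sodium chloride structure contains Z = 4 formula units per cell; M(CaO) = 40.08 + 16.00 = 56.08 g/mol.
a³ = (4.810 × 10^-8 cm)³ = 1.113 × 10^-22 cm³.
ρ = 4 × 56.08 / (6.022 × 10²³ × 1.113 × 10^-22) = 3.347 g/cm³.

3.35 g/cm³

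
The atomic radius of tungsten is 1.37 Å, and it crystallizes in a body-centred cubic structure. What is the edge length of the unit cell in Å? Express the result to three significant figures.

In a BCC lattice, atoms touch along the body diagonal, so √3·a = 4r.
a = 4r/√3 = 4 × 1.37 / 1.7321 = 3.16 Å.

3.16 Å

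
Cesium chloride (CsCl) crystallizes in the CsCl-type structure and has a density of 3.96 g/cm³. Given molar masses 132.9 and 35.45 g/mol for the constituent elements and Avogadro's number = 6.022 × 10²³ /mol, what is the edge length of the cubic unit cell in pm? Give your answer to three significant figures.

413 pm

M(CsCl) = 168.35 g/mol; Z = 1 formula unit per cell.
a³ = Z·M/(N_A·ρ) = 1 × 168.35 / (6.022 × 10²³ × 3.96) = 7.060 × 10^-23 cm³, so a = 4.133 × 10^-8 cm = 413 pm.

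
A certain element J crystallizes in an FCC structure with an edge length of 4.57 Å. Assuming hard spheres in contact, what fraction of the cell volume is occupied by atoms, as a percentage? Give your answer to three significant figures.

In an FCC lattice atoms touch along the face diagonal, so √2·a = 4r, so r = 0.3536a = 1.616 Å.
Packing fraction = Z·(4/3)πr³ / a³ = 4 × (4/3)π × (1.616)³ / (4.57)³ = 0.7405 = 74.0%.

74.0%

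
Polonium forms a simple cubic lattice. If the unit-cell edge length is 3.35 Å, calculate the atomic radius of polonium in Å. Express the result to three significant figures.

In a simple cubic lattice, atoms touch along the cell edge, so a = 2r.
r = a/2 = 3.35/2 = 1.68 Å.

1.68 Å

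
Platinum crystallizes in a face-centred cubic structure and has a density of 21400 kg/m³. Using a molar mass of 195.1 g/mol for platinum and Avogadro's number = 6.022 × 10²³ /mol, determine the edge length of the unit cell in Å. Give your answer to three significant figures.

With Z = 4 atoms per FCC cell, a³ = Z·M/(N_A·ρ) = 4 × 195.1 / (6.022 × 10²³ × 21.40 g/cm³) = 6.056 × 10^-23 cm³.
a = (6.056 × 10^-23)^(1/3) = 3.927 × 10^-8 cm = 3.93 Å.

3.93 Å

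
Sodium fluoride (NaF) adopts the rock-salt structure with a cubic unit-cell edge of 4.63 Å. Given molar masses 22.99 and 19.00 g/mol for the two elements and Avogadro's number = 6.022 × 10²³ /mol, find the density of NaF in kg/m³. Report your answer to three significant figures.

2810 kg/m³

The rock-salt structure contains Z = 4 formula units per cell; M(NaF) = 22.99 + 19.00 = 41.99 g/mol.
a³ = (4.630 × 10^-8 cm)³ = 9.925 × 10^-23 cm³.
ρ = 4 × 41.99 / (6.022 × 10²³ × 9.925 × 10^-23) = 2.810 g/cm³ = 2810 kg/m³.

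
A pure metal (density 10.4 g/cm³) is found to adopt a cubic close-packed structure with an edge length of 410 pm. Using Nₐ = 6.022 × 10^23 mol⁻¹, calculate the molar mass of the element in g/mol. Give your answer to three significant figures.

An FCC cell has Z = 4 atoms; a = 4.100 × 10^-8 cm.
M = ρ·N_A·a³/Z = 10.4 × 6.022 × 10²³ × 6.892 × 10^-23 / 4 = 108 g/mol.

108 g/mol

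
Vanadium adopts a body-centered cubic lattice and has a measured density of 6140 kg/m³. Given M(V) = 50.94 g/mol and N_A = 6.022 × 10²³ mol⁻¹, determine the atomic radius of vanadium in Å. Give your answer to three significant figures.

For a BCC cell (Z = 2), a³ = Z·M/(N_A·ρ) = 2 × 50.94 / (6.022 × 10²³ × 6.140) = 2.755 × 10^-23 cm³, so a = 3.020 × 10^-8 cm = 3.020 Å.
Atoms touch along the body diagonal, so √3·a = 4r, so r = 0.4330 × a = 1.31 Å.

1.31 Å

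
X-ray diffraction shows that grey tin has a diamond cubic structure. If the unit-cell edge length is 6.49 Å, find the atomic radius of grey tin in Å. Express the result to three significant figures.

1.41 Å

In a diamond cubic lattice, nearest neighbors lie along the body diagonal with √3·a = 8r.
r = √3·a/8 = 1.7321 × 6.49 / 8 = 1.41 Å.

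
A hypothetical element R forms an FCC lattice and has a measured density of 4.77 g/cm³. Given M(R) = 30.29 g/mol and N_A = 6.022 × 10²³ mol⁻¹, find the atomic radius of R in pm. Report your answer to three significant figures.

123 pm

For an FCC cell (Z = 4), a³ = Z·M/(N_A·ρ) = 4 × 30.29 / (6.022 × 10²³ × 4.770) = 4.218 × 10^-23 cm³, so a = 3.481 × 10^-8 cm = 348.1 pm.
Atoms touch along the face diagonal, so √2·a = 4r, so r = 0.3536 × a = 123 pm.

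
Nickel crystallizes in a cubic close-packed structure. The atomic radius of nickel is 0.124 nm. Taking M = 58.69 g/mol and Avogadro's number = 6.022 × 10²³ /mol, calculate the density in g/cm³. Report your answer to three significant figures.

In an FCC lattice, atoms touch along the face diagonal, so √2·a = 4r, giving a = 0.3507 nm = 3.507 × 10^-8 cm.
With Z = 4, ρ = Z·M/(N_A·a³) = 4 × 58.69 / (6.022 × 10²³ × 4.314 × 10^-23) = 9.036 g/cm³.

9.04 g/cm³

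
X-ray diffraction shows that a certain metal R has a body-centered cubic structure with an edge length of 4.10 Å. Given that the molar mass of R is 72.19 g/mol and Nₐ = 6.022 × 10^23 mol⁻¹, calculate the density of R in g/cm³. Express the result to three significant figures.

3.48 g/cm³

A BCC unit cell contains Z = 2 atoms.
Cell volume: a³ = (4.10 Å)³ = (4.100 × 10^-8 cm)³ = 6.892 × 10^-23 cm³.
ρ = Z·M/(N_A·a³) = 2 × 72.19 / (6.022 × 10²³ × 6.892 × 10^-23) = 3.479 g/cm³.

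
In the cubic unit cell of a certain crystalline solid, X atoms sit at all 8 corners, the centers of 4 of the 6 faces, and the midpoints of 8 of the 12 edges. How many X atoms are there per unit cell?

5

Corner atoms are shared by 8 cells (1/8 each), face atoms by 2 (1/2 each), edge atoms by 4 (1/4 each).
Net atoms = 8 × 1/8 + 4 × 1/2 + 8 × 1/4 = 1 + 2 + 2 = 5.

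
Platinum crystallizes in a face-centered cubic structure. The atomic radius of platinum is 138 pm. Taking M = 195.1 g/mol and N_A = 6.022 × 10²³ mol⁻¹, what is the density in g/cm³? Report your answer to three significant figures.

In an FCC lattice, atoms touch along the face diagonal, so √2·a = 4r, giving a = 390.3 pm = 3.903 × 10^-8 cm.
With Z = 4, ρ = Z·M/(N_A·a³) = 4 × 195.1 / (6.022 × 10²³ × 5.947 × 10^-23) = 21.79 g/cm³.

21.8 g/cm³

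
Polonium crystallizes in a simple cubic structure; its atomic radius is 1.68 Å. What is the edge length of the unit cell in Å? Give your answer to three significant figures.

In a simple cubic lattice, atoms touch along the cell edge, so a = 2r.
a = 2r = 2 × 1.68 = 3.36 Å.

3.36 Å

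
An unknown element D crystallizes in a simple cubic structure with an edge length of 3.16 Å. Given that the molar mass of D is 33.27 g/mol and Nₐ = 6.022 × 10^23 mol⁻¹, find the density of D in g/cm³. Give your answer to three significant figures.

A simple cubic unit cell contains Z = 1 atom.
Cell volume: a³ = (3.16 Å)³ = (3.160 × 10^-8 cm)³ = 3.155 × 10^-23 cm³.
ρ = Z·M/(N_A·a³) = 1 × 33.27 / (6.022 × 10²³ × 3.155 × 10^-23) = 1.751 g/cm³.

1.75 g/cm³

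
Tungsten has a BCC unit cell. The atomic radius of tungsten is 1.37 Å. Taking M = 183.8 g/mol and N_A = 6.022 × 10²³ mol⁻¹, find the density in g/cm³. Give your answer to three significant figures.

19.3 g/cm³

In a BCC lattice, atoms touch along the body diagonal, so √3·a = 4r, giving a = 3.164 Å = 3.164 × 10^-8 cm.
With Z = 2, ρ = Z·M/(N_A·a³) = 2 × 183.8 / (6.022 × 10²³ × 3.167 × 10^-23) = 19.27 g/cm³.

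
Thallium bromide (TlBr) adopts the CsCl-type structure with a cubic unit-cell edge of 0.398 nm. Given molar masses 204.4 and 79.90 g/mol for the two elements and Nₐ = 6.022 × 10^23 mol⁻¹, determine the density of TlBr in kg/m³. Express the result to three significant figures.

7490 kg/m³

The CsCl-type structure contains Z = 1 formula unit per cell; M(TlBr) = 204.4 + 79.90 = 284.3 g/mol.
a³ = (3.980 × 10^-8 cm)³ = 6.304 × 10^-23 cm³.
ρ = 1 × 284.3 / (6.022 × 10²³ × 6.304 × 10^-23) = 7.488 g/cm³ = 7490 kg/m³.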